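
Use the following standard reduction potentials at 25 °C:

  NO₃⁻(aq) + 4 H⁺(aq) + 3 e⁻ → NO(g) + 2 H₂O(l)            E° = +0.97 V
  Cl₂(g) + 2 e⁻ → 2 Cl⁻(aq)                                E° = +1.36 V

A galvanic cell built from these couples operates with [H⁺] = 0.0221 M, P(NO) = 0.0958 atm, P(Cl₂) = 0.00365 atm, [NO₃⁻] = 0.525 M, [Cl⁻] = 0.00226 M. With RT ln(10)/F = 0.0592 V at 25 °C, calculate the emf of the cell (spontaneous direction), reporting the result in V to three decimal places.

Cl₂/Cl⁻ is the cathode (higher E°), NO₃⁻/NO the anode: E°cell = +1.36 − (+0.97) = +0.39 V, n = 6.
Overall: 3 Cl₂(g) + 2 NO(g) + 4 H₂O(l) → 6 Cl⁻(aq) + 2 NO₃⁻(aq) + 8 H⁺(aq)
Q = [Cl⁻]^6·[NO₃⁻]^2·[H⁺]^8 / (P(Cl₂)^3·P(NO)^2); log Q = -20.330.
E = E° − (0.0592/n) log Q = +0.39 − (0.0592/6)(-20.330) = +0.591 V.

+0.591 V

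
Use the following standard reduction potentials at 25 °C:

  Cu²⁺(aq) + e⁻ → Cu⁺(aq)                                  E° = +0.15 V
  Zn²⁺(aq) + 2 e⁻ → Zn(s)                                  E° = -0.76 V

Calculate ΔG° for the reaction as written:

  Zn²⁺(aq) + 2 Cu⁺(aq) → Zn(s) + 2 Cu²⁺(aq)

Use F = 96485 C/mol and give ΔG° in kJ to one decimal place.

+175.6 kJ

As written, Zn²⁺/Zn is reduced (cathode) and Cu²⁺/Cu⁺ is oxidised (anode), so E°cell = (-0.76) − (+0.15) = -0.91 V.
Balancing electrons gives n = 2.
ΔG° = −nFE° = −(2)(96485)(-0.91) = 175,603 J = +175.6 kJ.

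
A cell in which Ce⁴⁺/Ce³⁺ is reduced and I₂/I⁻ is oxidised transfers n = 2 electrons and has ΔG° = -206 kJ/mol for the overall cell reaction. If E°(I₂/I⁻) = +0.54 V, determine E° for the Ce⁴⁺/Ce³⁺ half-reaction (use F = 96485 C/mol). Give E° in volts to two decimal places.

E°cell = −ΔG°/(nF) = −(-206×10³)/((2)(96485)) = +1.068 V.
Since Ce⁴⁺/Ce³⁺ is the cathode and I₂/I⁻ the anode, E°cell = E°(Ce⁴⁺/Ce³⁺) − E°(I₂/I⁻).
So E°(Ce⁴⁺/Ce³⁺) = E°cell + E°(I₂/I⁻) = +1.068 + (+0.54) = +1.61 V.

+1.61 V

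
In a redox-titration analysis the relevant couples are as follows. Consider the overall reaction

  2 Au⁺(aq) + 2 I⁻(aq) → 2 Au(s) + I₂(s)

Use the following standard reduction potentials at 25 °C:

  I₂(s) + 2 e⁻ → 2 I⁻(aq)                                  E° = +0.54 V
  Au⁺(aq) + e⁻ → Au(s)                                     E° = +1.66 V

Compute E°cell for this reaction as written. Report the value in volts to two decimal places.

The Au⁺/Au couple has the higher reduction potential, so it is the cathode; I₂/I⁻ is oxidised at the anode.
E°cell = E°(cathode) − E°(anode) = (+1.66) − (+0.54) = +1.12 V.

+1.12 V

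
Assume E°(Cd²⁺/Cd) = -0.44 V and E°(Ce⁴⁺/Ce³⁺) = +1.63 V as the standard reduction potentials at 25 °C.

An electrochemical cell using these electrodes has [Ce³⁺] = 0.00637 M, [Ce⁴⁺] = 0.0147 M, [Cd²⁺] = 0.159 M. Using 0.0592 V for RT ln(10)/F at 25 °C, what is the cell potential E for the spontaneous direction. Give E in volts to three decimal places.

Ce⁴⁺/Ce³⁺ is the cathode (higher E°), Cd²⁺/Cd the anode: E°cell = +1.63 − (-0.44) = +2.07 V, n = 2.
Overall: 2 Ce⁴⁺(aq) + Cd(s) → 2 Ce³⁺(aq) + Cd²⁺(aq)
Q = [Ce³⁺]^2·[Cd²⁺] / ([Ce⁴⁺]^2); log Q = -1.525.
E = E° − (0.0592/n) log Q = +2.07 − (0.0592/2)(-1.525) = +2.115 V.

+2.115 V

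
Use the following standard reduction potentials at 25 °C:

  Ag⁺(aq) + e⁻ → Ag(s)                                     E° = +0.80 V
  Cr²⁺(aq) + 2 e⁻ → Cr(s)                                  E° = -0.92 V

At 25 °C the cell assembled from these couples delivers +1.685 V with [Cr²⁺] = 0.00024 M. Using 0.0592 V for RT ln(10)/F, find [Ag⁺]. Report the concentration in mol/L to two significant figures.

0.0040 M

Ag⁺/Ag is the cathode, Cr²⁺/Cr the anode: E°cell = +1.72 V, n = 2.
Overall reaction: 2 Ag⁺(aq) + Cr(s) → 2 Ag(s) + Cr²⁺(aq); Q = [Cr²⁺]^1/[Ag⁺]^2.
From E = E° − (0.0592/n) log Q: log Q = (E° − E)·n/0.0592 = (+1.72 − (+1.685))·2/0.0592 = 1.1824.
So 2·log[Ag⁺] = 1·log(0.00024) − log Q = -3.6198 − (1.1824) = -4.8022; log[Ag⁺] = -4.8022 / 2 = -2.4011; [Ag⁺] = 10^(-2.4011) ≈ 0.0040 M.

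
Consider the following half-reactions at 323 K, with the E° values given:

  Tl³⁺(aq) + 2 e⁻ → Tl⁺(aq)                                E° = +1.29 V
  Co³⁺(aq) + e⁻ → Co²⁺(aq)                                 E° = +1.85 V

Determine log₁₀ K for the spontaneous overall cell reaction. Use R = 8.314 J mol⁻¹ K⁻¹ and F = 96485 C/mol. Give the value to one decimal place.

Cathode: Co³⁺/Co²⁺; anode: Tl³⁺/Tl⁺. E°cell = (+1.85) − (+1.29) = +0.56 V, with n = 2.
ΔG° = −nFE° = −RT ln K, so ln K = nFE°/(RT) = (2)(96485)(+0.56) / ((8.314)(323)) = 40.241.
log₁₀ K = 40.241 / ln 10 = 17.5.

17.5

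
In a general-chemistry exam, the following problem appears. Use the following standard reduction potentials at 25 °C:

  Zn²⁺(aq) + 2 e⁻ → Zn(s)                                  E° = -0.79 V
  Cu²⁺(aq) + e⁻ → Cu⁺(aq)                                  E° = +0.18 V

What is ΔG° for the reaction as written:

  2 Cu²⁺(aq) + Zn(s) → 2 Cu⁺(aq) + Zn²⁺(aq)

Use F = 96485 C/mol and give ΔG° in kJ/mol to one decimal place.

-187.2 kJ/mol

As written, Cu²⁺/Cu⁺ is reduced (cathode) and Zn²⁺/Zn is oxidised (anode), so E°cell = (+0.18) − (-0.79) = +0.97 V.
Balancing electrons gives n = 2.
ΔG° = −nFE° = −(2)(96485)(+0.97) = -187,181 J = -187.2 kJ/mol.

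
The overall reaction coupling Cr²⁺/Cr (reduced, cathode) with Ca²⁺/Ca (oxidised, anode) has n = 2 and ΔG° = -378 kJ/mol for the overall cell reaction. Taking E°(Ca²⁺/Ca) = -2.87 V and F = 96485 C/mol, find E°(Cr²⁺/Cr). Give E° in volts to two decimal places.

E°cell = −ΔG°/(nF) = −(-378×10³)/((2)(96485)) = +1.959 V.
Since Cr²⁺/Cr is the cathode and Ca²⁺/Ca the anode, E°cell = E°(Cr²⁺/Cr) − E°(Ca²⁺/Ca).
So E°(Cr²⁺/Cr) = E°cell + E°(Ca²⁺/Ca) = +1.959 + (-2.87) = -0.91 V.

-0.91 V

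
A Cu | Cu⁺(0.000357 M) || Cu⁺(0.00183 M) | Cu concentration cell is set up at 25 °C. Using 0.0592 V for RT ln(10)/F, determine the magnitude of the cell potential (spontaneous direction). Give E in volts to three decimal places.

+0.042 V

For a concentration cell E°cell = 0. The 0.00183 M side is the cathode (reduction is favoured where [Cu⁺] is higher).
With n = 1, E = −(0.0592/1) log([Cu⁺]ₐₙ/[Cu⁺]꜀ₐₜ) = −(0.0592/1) log(0.000357/0.00183) = −(0.0592/1)(-0.710) = +0.042 V.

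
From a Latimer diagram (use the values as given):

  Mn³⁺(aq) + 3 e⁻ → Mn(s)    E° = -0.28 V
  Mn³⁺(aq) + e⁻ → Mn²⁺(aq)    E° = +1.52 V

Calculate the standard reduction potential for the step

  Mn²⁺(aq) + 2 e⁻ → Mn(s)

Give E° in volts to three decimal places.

-1.180 V

Sequential free energies add, so n₃E°₃ = n₁E°₁ + n₂E°₂.
With n₃ = 3, and the known step contributing 1×(+1.52) V, the unknown satisfies 2·E° = 3×(-0.28) − 1×(+1.52) = -2.360.
E° = -2.360 / 2 = -1.180 V.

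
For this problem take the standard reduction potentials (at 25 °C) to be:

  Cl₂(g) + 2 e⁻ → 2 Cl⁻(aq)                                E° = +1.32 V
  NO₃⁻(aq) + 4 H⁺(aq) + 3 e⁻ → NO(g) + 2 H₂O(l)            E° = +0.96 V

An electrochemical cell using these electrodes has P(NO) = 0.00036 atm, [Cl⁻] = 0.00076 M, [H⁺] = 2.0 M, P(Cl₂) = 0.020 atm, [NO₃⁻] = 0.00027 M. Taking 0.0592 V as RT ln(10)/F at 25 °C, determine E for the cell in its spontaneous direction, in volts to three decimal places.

+0.473 V

Cl₂/Cl⁻ is the cathode (higher E°), NO₃⁻/NO the anode: E°cell = +1.32 − (+0.96) = +0.36 V, n = 6.
Overall: 3 Cl₂(g) + 2 NO(g) + 4 H₂O(l) → 6 Cl⁻(aq) + 2 NO₃⁻(aq) + 8 H⁺(aq)
Q = [Cl⁻]^6·[NO₃⁻]^2·[H⁺]^8 / (P(Cl₂)^3·P(NO)^2); log Q = -11.460.
E = E° − (0.0592/n) log Q = +0.36 − (0.0592/6)(-11.460) = +0.473 V.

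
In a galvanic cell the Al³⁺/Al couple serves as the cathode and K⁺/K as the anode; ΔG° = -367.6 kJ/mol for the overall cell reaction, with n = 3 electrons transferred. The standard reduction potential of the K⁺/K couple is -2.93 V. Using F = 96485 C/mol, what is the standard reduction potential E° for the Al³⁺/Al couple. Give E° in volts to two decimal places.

-1.66 V

E°cell = −ΔG°/(nF) = −(-367.6×10³)/((3)(96485)) = +1.270 V.
Since Al³⁺/Al is the cathode and K⁺/K the anode, E°cell = E°(Al³⁺/Al) − E°(K⁺/K).
So E°(Al³⁺/Al) = E°cell + E°(K⁺/K) = +1.270 + (-2.93) = -1.66 V.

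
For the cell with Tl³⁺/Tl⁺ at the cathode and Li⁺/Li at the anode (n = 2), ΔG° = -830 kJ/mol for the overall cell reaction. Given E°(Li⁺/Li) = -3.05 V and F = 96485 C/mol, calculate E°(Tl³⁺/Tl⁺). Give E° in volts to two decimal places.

E°cell = −ΔG°/(nF) = −(-830×10³)/((2)(96485)) = +4.301 V.
Since Tl³⁺/Tl⁺ is the cathode and Li⁺/Li the anode, E°cell = E°(Tl³⁺/Tl⁺) − E°(Li⁺/Li).
So E°(Tl³⁺/Tl⁺) = E°cell + E°(Li⁺/Li) = +4.301 + (-3.05) = +1.25 V.

+1.25 V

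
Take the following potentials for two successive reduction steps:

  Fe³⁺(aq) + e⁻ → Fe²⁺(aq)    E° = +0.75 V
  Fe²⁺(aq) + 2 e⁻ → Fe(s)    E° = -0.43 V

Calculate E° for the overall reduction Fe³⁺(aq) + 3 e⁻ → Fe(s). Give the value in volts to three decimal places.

-0.037 V

Adding the free-energy changes (−nFE°) of the two steps gives −n₃FE°₃ = −n₁FE°₁ − n₂FE°₂.
E°₃ = (1×+0.75 + 2×-0.43) / 3 = (-0.110) / 3 = -0.037 V.
E° values themselves are not directly additive — weighting by electron count is essential.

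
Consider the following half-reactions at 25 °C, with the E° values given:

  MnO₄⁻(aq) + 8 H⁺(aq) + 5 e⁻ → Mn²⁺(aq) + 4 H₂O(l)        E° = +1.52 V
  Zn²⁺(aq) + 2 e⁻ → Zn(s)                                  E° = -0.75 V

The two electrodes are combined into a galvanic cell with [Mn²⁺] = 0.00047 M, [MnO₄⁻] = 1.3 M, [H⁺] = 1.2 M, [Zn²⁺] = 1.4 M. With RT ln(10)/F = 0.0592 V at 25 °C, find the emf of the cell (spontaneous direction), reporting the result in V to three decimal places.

MnO₄⁻/Mn²⁺ is the cathode (higher E°), Zn²⁺/Zn the anode: E°cell = +1.52 − (-0.75) = +2.27 V, n = 10.
Overall: 2 MnO₄⁻(aq) + 16 H⁺(aq) + 5 Zn(s) → 2 Mn²⁺(aq) + 8 H₂O(l) + 5 Zn²⁺(aq)
Q = [Mn²⁺]^2·[Zn²⁺]^5 / ([MnO₄⁻]^2·[H⁺]^16); log Q = -7.420.
E = E° − (0.0592/n) log Q = +2.27 − (0.0592/10)(-7.420) = +2.314 V.

+2.314 V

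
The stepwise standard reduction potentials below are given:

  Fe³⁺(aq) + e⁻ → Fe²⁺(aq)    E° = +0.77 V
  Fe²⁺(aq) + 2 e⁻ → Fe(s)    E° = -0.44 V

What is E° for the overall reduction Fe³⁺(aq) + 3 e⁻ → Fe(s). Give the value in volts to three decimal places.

Standard free energies of sequential steps add: ΔG°₃ = ΔG°₁ + ΔG°₂, so n₃E°₃ = n₁E°₁ + n₂E°₂.
E°₃ = (1×+0.77 + 2×-0.44) / 3 = (-0.110) / 3 = -0.037 V.
E° values themselves are not directly additive — weighting by electron count is essential.

-0.037 V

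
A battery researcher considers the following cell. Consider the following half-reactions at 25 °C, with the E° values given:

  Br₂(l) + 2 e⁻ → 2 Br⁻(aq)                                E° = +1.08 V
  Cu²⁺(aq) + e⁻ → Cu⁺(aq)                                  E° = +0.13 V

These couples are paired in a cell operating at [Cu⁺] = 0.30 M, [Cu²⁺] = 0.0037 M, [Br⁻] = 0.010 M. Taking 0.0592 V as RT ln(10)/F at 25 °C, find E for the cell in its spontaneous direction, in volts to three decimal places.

Br₂/Br⁻ is the cathode (higher E°), Cu²⁺/Cu⁺ the anode: E°cell = +1.08 − (+0.13) = +0.95 V, n = 2.
Overall: Br₂(l) + 2 Cu⁺(aq) → 2 Br⁻(aq) + 2 Cu²⁺(aq)
Q = [Br⁻]^2·[Cu²⁺]^2 / ([Cu⁺]^2); log Q = -7.818.
E = E° − (0.0592/n) log Q = +0.95 − (0.0592/2)(-7.818) = +1.181 V.

+1.181 V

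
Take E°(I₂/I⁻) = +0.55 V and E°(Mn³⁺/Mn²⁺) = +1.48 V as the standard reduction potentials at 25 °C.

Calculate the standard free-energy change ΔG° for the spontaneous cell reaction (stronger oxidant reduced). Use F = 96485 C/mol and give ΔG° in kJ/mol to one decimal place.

Mn³⁺/Mn²⁺ (E° = +1.48 V) is the cathode; I₂/I⁻ (E° = +0.55 V) is the anode, so E°cell = +0.93 V.
Balancing electrons gives n = 2 (lcm of 1 and 2).
ΔG° = −nFE° = −(2)(96485)(+0.93) = -179,462 J = -179.5 kJ/mol.

-179.5 kJ/mol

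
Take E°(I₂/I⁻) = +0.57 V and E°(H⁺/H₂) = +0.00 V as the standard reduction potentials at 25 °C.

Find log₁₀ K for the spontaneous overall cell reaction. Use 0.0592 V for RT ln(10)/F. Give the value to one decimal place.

19.3

Cathode: I₂/I⁻; anode: H⁺/H₂. E°cell = +0.57 V, n = 2.
log K = nE°cell / 0.0592 = (2)(+0.57) / 0.0592 = 19.3.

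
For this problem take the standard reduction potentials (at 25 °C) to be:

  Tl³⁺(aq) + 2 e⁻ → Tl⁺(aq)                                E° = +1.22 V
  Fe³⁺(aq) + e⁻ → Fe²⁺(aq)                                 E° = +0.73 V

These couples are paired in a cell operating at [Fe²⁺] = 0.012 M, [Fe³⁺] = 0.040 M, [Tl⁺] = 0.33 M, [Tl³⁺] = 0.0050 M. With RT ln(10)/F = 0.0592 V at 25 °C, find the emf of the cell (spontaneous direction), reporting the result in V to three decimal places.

+0.405 V

Tl³⁺/Tl⁺ is the cathode (higher E°), Fe³⁺/Fe²⁺ the anode: E°cell = +1.22 − (+0.73) = +0.49 V, n = 2.
Overall: Tl³⁺(aq) + 2 Fe²⁺(aq) → Tl⁺(aq) + 2 Fe³⁺(aq)
Q = [Tl⁺]·[Fe³⁺]^2 / ([Tl³⁺]·[Fe²⁺]^2); log Q = 2.865.
E = E° − (0.0592/n) log Q = +0.49 − (0.0592/2)(2.865) = +0.405 V.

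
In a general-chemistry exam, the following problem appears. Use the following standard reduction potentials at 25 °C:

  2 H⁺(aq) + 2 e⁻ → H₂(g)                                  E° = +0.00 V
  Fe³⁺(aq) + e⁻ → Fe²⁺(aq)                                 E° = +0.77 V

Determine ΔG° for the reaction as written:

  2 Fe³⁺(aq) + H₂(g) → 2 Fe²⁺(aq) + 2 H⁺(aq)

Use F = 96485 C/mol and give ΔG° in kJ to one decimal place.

-148.6 kJ

As written, Fe³⁺/Fe²⁺ is reduced (cathode) and H⁺/H₂ is oxidised (anode), so E°cell = (+0.77) − (+0.00) = +0.77 V.
Balancing electrons gives n = 2.
ΔG° = −nFE° = −(2)(96485)(+0.77) = -148,587 J = -148.6 kJ.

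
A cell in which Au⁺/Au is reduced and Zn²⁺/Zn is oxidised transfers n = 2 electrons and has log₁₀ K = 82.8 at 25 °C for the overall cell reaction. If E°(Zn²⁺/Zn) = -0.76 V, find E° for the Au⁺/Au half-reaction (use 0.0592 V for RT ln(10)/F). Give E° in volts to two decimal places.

+1.69 V

E°cell = (0.0592/n)·log K = (0.0592/2)(82.8) = +2.451 V.
Since Au⁺/Au is the cathode and Zn²⁺/Zn the anode, E°cell = E°(Au⁺/Au) − E°(Zn²⁺/Zn).
So E°(Au⁺/Au) = E°cell + E°(Zn²⁺/Zn) = +2.451 + (-0.76) = +1.69 V.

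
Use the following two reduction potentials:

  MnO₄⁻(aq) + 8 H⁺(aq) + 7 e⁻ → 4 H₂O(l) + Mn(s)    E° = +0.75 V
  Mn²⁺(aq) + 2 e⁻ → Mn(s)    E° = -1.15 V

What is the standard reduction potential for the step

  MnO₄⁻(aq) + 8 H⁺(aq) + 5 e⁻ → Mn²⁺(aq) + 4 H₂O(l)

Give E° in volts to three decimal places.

Sequential free energies add, so n₃E°₃ = n₁E°₁ + n₂E°₂.
With n₃ = 7, and the known step contributing 2×(-1.15) V, the unknown satisfies 5·E° = 7×(+0.75) − 2×(-1.15) = +7.550.
E° = +7.550 / 5 = +1.510 V.

+1.510 V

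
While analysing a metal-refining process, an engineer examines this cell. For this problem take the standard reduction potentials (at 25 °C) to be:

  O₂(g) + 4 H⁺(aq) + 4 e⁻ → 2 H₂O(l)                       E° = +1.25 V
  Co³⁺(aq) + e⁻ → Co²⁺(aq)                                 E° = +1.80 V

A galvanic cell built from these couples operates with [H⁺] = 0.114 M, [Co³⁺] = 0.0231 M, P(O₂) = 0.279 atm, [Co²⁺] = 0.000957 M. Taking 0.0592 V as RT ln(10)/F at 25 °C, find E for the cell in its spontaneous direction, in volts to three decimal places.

Co³⁺/Co²⁺ is the cathode (higher E°), O₂/H₂O the anode: E°cell = +1.80 − (+1.25) = +0.55 V, n = 4.
Overall: 4 Co³⁺(aq) + 2 H₂O(l) → 4 Co²⁺(aq) + O₂(g) + 4 H⁺(aq)
Q = [Co²⁺]^4·P(O₂)·[H⁺]^4 / ([Co³⁺]^4); log Q = -9.858.
E = E° − (0.0592/n) log Q = +0.55 − (0.0592/4)(-9.858) = +0.696 V.

+0.696 V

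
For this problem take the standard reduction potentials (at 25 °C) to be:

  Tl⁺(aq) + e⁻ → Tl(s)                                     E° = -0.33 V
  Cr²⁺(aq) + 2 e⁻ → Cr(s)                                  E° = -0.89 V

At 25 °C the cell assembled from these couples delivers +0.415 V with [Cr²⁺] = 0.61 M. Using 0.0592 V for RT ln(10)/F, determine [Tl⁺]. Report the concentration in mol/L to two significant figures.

Tl⁺/Tl is the cathode, Cr²⁺/Cr the anode: E°cell = +0.56 V, n = 2.
Overall reaction: 2 Tl⁺(aq) + Cr(s) → 2 Tl(s) + Cr²⁺(aq); Q = [Cr²⁺]^1/[Tl⁺]^2.
From E = E° − (0.0592/n) log Q: log Q = (E° − E)·n/0.0592 = (+0.56 − (+0.415))·2/0.0592 = 4.8986.
So 2·log[Tl⁺] = 1·log(0.61) − log Q = -0.2147 − (4.8986) = -5.1133; log[Tl⁺] = -5.1133 / 2 = -2.5566; [Tl⁺] = 10^(-2.5566) ≈ 0.0028 M.

0.0028 M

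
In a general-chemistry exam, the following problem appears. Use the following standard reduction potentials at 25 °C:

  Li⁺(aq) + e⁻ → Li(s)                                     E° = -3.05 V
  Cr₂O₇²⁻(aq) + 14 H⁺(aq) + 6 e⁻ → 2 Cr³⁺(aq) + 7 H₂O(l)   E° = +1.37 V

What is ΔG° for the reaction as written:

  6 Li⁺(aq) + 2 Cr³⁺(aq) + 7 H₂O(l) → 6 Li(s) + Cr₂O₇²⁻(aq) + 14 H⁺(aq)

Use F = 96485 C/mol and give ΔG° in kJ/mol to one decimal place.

As written, Li⁺/Li is reduced (cathode) and Cr₂O₇²⁻/Cr³⁺ is oxidised (anode), so E°cell = (-3.05) − (+1.37) = -4.42 V.
Balancing electrons gives n = 6.
ΔG° = −nFE° = −(6)(96485)(-4.42) = 2,558,782 J = +2558.8 kJ/mol.

+2558.8 kJ/mol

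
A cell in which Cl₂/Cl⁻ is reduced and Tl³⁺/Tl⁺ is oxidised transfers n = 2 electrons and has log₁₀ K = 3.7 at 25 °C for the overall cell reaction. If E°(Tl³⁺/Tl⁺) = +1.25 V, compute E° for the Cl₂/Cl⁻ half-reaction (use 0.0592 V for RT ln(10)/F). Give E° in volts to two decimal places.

E°cell = (0.0592/n)·log K = (0.0592/2)(3.7) = +0.110 V.
Since Cl₂/Cl⁻ is the cathode and Tl³⁺/Tl⁺ the anode, E°cell = E°(Cl₂/Cl⁻) − E°(Tl³⁺/Tl⁺).
So E°(Cl₂/Cl⁻) = E°cell + E°(Tl³⁺/Tl⁺) = +0.110 + (+1.25) = +1.36 V.

+1.36 V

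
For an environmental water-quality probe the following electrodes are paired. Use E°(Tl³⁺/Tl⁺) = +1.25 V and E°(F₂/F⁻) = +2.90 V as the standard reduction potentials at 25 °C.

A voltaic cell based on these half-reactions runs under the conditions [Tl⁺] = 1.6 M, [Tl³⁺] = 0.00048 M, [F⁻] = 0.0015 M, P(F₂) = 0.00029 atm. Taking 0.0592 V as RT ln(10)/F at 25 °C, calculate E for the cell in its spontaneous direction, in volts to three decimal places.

F₂/F⁻ is the cathode (higher E°), Tl³⁺/Tl⁺ the anode: E°cell = +2.90 − (+1.25) = +1.65 V, n = 2.
Overall: F₂(g) + Tl⁺(aq) → 2 F⁻(aq) + Tl³⁺(aq)
Q = [F⁻]^2·[Tl³⁺] / (P(F₂)·[Tl⁺]); log Q = -5.633.
E = E° − (0.0592/n) log Q = +1.65 − (0.0592/2)(-5.633) = +1.817 V.

+1.817 V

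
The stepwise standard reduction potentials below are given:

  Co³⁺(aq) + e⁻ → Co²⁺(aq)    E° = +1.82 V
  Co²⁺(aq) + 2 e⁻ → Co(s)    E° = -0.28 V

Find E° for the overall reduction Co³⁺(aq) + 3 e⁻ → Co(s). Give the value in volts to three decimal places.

+0.420 V

Since ΔG° = −nFE° is additive over sequential reductions, n₃E°₃ = n₁E°₁ + n₂E°₂.
E°₃ = (1×+1.82 + 2×-0.28) / 3 = (+1.260) / 3 = +0.420 V.
Simply averaging or adding the two E° values would be wrong; the electron-weighted sum is required.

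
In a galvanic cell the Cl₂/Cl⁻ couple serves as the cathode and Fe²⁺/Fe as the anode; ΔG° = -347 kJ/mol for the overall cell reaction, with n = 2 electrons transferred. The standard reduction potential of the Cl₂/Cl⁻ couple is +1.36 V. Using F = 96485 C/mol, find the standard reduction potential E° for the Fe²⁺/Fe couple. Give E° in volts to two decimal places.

-0.44 V

E°cell = −ΔG°/(nF) = −(-347×10³)/((2)(96485)) = +1.798 V.
Since Cl₂/Cl⁻ is the cathode and Fe²⁺/Fe the anode, E°cell = E°(Cl₂/Cl⁻) − E°(Fe²⁺/Fe).
So E°(Fe²⁺/Fe) = E°(Cl₂/Cl⁻) − E°cell = (+1.36) − (+1.798) = -0.44 V.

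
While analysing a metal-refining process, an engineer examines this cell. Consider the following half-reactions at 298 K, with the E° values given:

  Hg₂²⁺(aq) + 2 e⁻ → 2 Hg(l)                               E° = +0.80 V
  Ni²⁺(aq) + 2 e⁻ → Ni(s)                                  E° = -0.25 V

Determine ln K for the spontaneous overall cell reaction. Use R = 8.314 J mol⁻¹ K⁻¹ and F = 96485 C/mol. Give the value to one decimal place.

Cathode: Hg₂²⁺/Hg; anode: Ni²⁺/Ni. E°cell = (+0.80) − (-0.25) = +1.05 V, with n = 2.
ΔG° = −nFE° = −RT ln K, so ln K = nFE°/(RT) = (2)(96485)(+1.05) / ((8.314)(298)) = 81.781.

81.8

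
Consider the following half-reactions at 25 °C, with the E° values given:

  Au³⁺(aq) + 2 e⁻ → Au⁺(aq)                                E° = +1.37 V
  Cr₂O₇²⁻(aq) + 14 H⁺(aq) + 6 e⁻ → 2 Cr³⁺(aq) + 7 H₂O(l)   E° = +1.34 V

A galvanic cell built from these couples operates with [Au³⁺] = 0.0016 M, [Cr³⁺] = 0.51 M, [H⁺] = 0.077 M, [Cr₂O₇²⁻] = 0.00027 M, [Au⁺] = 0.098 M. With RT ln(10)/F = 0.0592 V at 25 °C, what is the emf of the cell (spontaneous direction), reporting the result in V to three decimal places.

Au³⁺/Au⁺ is the cathode (higher E°), Cr₂O₇²⁻/Cr³⁺ the anode: E°cell = +1.37 − (+1.34) = +0.03 V, n = 6.
Overall: 3 Au³⁺(aq) + 2 Cr³⁺(aq) + 7 H₂O(l) → 3 Au⁺(aq) + Cr₂O₇²⁻(aq) + 14 H⁺(aq)
Q = [Au⁺]^3·[Cr₂O₇²⁻]·[H⁺]^14 / ([Au³⁺]^3·[Cr³⁺]^2); log Q = -13.212.
E = E° − (0.0592/n) log Q = +0.03 − (0.0592/6)(-13.212) = +0.160 V.

+0.160 V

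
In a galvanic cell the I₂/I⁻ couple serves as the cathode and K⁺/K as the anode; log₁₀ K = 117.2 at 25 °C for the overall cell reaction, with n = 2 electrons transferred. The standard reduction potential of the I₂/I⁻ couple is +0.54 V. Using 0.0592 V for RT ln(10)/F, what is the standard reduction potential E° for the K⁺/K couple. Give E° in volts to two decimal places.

E°cell = (0.0592/n)·log K = (0.0592/2)(117.2) = +3.469 V.
Since I₂/I⁻ is the cathode and K⁺/K the anode, E°cell = E°(I₂/I⁻) − E°(K⁺/K).
So E°(K⁺/K) = E°(I₂/I⁻) − E°cell = (+0.54) − (+3.469) = -2.93 V.

-2.93 V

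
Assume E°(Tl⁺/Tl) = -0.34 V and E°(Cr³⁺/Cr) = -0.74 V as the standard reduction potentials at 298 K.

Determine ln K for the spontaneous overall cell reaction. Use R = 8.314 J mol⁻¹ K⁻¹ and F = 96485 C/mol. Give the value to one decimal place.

46.7

Cathode: Tl⁺/Tl; anode: Cr³⁺/Cr. E°cell = (-0.34) − (-0.74) = +0.40 V, with n = 3.
ΔG° = −nFE° = −RT ln K, so ln K = nFE°/(RT) = (3)(96485)(+0.40) / ((8.314)(298)) = 46.732.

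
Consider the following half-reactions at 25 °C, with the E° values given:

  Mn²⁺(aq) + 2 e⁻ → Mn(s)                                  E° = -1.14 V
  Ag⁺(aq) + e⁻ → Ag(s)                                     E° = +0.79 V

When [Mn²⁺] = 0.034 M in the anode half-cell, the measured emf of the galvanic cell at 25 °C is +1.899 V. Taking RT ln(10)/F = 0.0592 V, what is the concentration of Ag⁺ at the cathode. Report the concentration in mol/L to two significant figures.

Ag⁺/Ag is the cathode, Mn²⁺/Mn the anode: E°cell = +1.93 V, n = 2.
Overall reaction: 2 Ag⁺(aq) + Mn(s) → 2 Ag(s) + Mn²⁺(aq); Q = [Mn²⁺]^1/[Ag⁺]^2.
From E = E° − (0.0592/n) log Q: log Q = (E° − E)·n/0.0592 = (+1.93 − (+1.899))·2/0.0592 = 1.0473.
So 2·log[Ag⁺] = 1·log(0.034) − log Q = -1.4685 − (1.0473) = -2.5158; log[Ag⁺] = -2.5158 / 2 = -1.2579; [Ag⁺] = 10^(-1.2579) ≈ 0.055 M.

0.055 M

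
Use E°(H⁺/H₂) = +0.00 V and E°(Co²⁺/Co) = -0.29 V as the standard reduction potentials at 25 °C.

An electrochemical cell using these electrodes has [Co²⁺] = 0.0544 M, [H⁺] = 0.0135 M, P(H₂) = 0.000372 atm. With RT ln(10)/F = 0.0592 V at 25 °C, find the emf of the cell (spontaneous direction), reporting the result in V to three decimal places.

+0.318 V

H⁺/H₂ is the cathode (higher E°), Co²⁺/Co the anode: E°cell = +0.00 − (-0.29) = +0.29 V, n = 2.
Overall: 2 H⁺(aq) + Co(s) → H₂(g) + Co²⁺(aq)
Q = P(H₂)·[Co²⁺] / ([H⁺]^2); log Q = -0.955.
E = E° − (0.0592/n) log Q = +0.29 − (0.0592/2)(-0.955) = +0.318 V.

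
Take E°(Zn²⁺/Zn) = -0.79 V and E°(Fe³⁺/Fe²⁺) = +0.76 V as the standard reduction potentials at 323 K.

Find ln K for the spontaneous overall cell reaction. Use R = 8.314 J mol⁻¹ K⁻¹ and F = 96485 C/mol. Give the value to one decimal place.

111.4

Cathode: Fe³⁺/Fe²⁺; anode: Zn²⁺/Zn. E°cell = (+0.76) − (-0.79) = +1.55 V, with n = 2.
ΔG° = −nFE° = −RT ln K, so ln K = nFE°/(RT) = (2)(96485)(+1.55) / ((8.314)(323)) = 111.380.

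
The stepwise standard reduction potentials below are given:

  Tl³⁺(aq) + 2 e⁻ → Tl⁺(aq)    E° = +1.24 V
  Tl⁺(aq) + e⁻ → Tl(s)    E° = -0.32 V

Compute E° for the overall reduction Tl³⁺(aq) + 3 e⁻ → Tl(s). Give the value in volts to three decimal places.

Standard free energies of sequential steps add: ΔG°₃ = ΔG°₁ + ΔG°₂, so n₃E°₃ = n₁E°₁ + n₂E°₂.
E°₃ = (2×+1.24 + 1×-0.32) / 3 = (+2.160) / 3 = +0.720 V.

+0.720 V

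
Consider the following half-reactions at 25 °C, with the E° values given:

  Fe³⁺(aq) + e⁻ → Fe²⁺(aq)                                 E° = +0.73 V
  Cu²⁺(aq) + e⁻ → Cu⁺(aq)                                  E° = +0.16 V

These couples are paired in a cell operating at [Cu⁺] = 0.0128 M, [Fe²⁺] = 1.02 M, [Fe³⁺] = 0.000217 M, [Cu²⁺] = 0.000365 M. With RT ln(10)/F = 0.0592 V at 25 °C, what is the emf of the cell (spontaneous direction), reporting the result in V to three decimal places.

Fe³⁺/Fe²⁺ is the cathode (higher E°), Cu²⁺/Cu⁺ the anode: E°cell = +0.73 − (+0.16) = +0.57 V, n = 1.
Overall: Fe³⁺(aq) + Cu⁺(aq) → Fe²⁺(aq) + Cu²⁺(aq)
Q = [Fe²⁺]·[Cu²⁺] / ([Fe³⁺]·[Cu⁺]); log Q = 2.127.
E = E° − (0.0592/n) log Q = +0.57 − (0.0592/1)(2.127) = +0.444 V.

+0.444 V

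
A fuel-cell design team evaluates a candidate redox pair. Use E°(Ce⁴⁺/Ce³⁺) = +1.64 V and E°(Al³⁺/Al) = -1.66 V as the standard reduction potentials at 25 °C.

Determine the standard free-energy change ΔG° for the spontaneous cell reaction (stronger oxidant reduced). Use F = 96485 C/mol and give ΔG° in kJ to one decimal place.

-955.2 kJ

Ce⁴⁺/Ce³⁺ (E° = +1.64 V) is the cathode; Al³⁺/Al (E° = -1.66 V) is the anode, so E°cell = +3.30 V.
Balancing electrons gives n = 3 (lcm of 1 and 3).
ΔG° = −nFE° = −(3)(96485)(+3.30) = -955,202 J = -955.2 kJ.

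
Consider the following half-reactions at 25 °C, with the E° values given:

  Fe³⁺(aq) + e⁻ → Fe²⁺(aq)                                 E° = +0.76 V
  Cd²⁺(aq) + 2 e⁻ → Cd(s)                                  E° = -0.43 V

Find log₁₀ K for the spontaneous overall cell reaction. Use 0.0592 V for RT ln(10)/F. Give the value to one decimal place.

Cathode: Fe³⁺/Fe²⁺; anode: Cd²⁺/Cd. E°cell = +1.19 V, n = 2.
log K = nE°cell / 0.0592 = (2)(+1.19) / 0.0592 = 40.2.

40.2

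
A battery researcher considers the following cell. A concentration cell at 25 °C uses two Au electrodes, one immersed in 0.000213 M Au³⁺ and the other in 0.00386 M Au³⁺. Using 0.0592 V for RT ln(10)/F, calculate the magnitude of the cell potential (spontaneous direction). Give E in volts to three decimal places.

For a concentration cell E°cell = 0. The 0.00386 M side is the cathode (reduction is favoured where [Au³⁺] is higher).
With n = 3, E = −(0.0592/3) log([Au³⁺]ₐₙ/[Au³⁺]꜀ₐₜ) = −(0.0592/3) log(0.000213/0.00386) = −(0.0592/3)(-1.258) = +0.025 V.

+0.025 V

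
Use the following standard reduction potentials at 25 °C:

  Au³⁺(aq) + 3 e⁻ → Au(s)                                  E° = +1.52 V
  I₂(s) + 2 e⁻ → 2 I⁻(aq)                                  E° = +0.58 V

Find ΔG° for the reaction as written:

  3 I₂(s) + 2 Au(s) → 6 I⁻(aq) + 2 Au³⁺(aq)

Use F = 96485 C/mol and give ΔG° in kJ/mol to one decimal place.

+544.2 kJ/mol

As written, I₂/I⁻ is reduced (cathode) and Au³⁺/Au is oxidised (anode), so E°cell = (+0.58) − (+1.52) = -0.94 V.
Balancing electrons gives n = 6.
ΔG° = −nFE° = −(6)(96485)(-0.94) = 544,175 J = +544.2 kJ/mol.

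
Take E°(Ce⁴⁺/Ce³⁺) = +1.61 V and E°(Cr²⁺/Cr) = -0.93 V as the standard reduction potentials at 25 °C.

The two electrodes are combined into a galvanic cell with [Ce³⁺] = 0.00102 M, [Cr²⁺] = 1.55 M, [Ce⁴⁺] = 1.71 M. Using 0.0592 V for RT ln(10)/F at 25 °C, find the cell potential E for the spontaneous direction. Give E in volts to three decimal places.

+2.725 V

Ce⁴⁺/Ce³⁺ is the cathode (higher E°), Cr²⁺/Cr the anode: E°cell = +1.61 − (-0.93) = +2.54 V, n = 2.
Overall: 2 Ce⁴⁺(aq) + Cr(s) → 2 Ce³⁺(aq) + Cr²⁺(aq)
Q = [Ce³⁺]^2·[Cr²⁺] / ([Ce⁴⁺]^2); log Q = -6.258.
E = E° − (0.0592/n) log Q = +2.54 − (0.0592/2)(-6.258) = +2.725 V.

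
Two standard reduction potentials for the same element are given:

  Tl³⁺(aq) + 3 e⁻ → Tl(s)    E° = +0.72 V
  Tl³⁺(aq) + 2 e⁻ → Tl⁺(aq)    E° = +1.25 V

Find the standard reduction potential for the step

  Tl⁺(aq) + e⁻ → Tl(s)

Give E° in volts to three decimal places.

Sequential free energies add, so n₃E°₃ = n₁E°₁ + n₂E°₂.
With n₃ = 3, and the known step contributing 2×(+1.25) V, the unknown satisfies 1·E° = 3×(+0.72) − 2×(+1.25) = -0.340.
E° = -0.340 / 1 = -0.340 V.

-0.340 V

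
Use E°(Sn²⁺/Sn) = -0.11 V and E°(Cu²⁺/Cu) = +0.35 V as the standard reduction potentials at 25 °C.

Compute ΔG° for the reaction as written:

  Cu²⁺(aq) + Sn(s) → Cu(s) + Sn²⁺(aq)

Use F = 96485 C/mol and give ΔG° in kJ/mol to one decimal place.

As written, Cu²⁺/Cu is reduced (cathode) and Sn²⁺/Sn is oxidised (anode), so E°cell = (+0.35) − (-0.11) = +0.46 V.
Balancing electrons gives n = 2.
ΔG° = −nFE° = −(2)(96485)(+0.46) = -88,766 J = -88.8 kJ/mol.

-88.8 kJ/mol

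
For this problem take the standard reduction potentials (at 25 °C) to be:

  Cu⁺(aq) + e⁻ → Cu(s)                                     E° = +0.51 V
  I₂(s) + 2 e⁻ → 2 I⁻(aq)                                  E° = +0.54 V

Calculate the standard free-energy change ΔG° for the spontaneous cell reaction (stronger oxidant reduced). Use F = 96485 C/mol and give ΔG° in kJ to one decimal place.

-5.8 kJ

I₂/I⁻ (E° = +0.54 V) is the cathode; Cu⁺/Cu (E° = +0.51 V) is the anode, so E°cell = +0.03 V.
Balancing electrons gives n = 2 (lcm of 2 and 1).
ΔG° = −nFE° = −(2)(96485)(+0.03) = -5,789 J = -5.8 kJ.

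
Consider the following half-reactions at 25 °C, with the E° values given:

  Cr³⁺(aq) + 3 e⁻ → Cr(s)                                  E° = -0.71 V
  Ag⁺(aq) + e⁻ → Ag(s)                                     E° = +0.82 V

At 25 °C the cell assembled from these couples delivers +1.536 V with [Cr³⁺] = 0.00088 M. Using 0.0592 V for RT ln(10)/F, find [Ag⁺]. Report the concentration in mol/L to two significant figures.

Ag⁺/Ag is the cathode, Cr³⁺/Cr the anode: E°cell = +1.53 V, n = 3.
Overall reaction: 3 Ag⁺(aq) + Cr(s) → 3 Ag(s) + Cr³⁺(aq); Q = [Cr³⁺]^1/[Ag⁺]^3.
From E = E° − (0.0592/n) log Q: log Q = (E° − E)·n/0.0592 = (+1.53 − (+1.536))·3/0.0592 = -0.3041.
So 3·log[Ag⁺] = 1·log(0.00088) − log Q = -3.0555 − (-0.3041) = -2.7514; log[Ag⁺] = -2.7514 / 3 = -0.9171; [Ag⁺] = 10^(-0.9171) ≈ 0.12 M.

0.12 M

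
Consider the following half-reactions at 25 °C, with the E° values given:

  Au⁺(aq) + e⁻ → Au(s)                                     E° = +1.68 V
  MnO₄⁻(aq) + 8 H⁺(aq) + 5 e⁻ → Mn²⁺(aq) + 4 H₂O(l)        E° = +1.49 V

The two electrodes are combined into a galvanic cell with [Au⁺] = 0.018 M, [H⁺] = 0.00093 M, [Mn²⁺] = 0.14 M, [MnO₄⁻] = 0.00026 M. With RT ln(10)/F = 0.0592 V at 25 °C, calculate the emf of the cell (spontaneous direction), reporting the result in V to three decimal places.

Au⁺/Au is the cathode (higher E°), MnO₄⁻/Mn²⁺ the anode: E°cell = +1.68 − (+1.49) = +0.19 V, n = 5.
Overall: 5 Au⁺(aq) + Mn²⁺(aq) + 4 H₂O(l) → 5 Au(s) + MnO₄⁻(aq) + 8 H⁺(aq)
Q = [MnO₄⁻]·[H⁺]^8 / ([Au⁺]^5·[Mn²⁺]); log Q = -18.260.
E = E° − (0.0592/n) log Q = +0.19 − (0.0592/5)(-18.260) = +0.406 V.

+0.406 V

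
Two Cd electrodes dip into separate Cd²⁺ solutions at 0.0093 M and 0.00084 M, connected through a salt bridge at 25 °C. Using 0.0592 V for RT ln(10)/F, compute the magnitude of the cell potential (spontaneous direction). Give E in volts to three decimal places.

For a concentration cell E°cell = 0. The 0.0093 M side is the cathode (reduction is favoured where [Cd²⁺] is higher).
With n = 2, E = −(0.0592/2) log([Cd²⁺]ₐₙ/[Cd²⁺]꜀ₐₜ) = −(0.0592/2) log(0.00084/0.0093) = −(0.0592/2)(-1.044) = +0.031 V.

+0.031 V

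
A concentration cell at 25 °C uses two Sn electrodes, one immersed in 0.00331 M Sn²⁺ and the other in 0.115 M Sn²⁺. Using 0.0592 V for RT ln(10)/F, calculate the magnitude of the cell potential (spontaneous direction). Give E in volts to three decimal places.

+0.046 V

For a concentration cell E°cell = 0. The 0.115 M side is the cathode (reduction is favoured where [Sn²⁺] is higher).
With n = 2, E = −(0.0592/2) log([Sn²⁺]ₐₙ/[Sn²⁺]꜀ₐₜ) = −(0.0592/2) log(0.00331/0.115) = −(0.0592/2)(-1.541) = +0.046 V.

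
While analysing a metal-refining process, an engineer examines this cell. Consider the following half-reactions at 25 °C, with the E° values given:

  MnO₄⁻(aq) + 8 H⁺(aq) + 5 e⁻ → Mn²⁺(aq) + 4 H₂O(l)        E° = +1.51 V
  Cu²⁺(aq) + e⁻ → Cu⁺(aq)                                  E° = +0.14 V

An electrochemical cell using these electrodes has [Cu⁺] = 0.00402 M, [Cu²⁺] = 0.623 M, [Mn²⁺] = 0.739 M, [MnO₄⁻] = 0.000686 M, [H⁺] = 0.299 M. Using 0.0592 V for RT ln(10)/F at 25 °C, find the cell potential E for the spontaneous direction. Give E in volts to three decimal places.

+1.155 V

MnO₄⁻/Mn²⁺ is the cathode (higher E°), Cu²⁺/Cu⁺ the anode: E°cell = +1.51 − (+0.14) = +1.37 V, n = 5.
Overall: MnO₄⁻(aq) + 8 H⁺(aq) + 5 Cu⁺(aq) → Mn²⁺(aq) + 4 H₂O(l) + 5 Cu²⁺(aq)
Q = [Mn²⁺]·[Cu²⁺]^5 / ([MnO₄⁻]·[H⁺]^8·[Cu⁺]^5); log Q = 18.178.
E = E° − (0.0592/n) log Q = +1.37 − (0.0592/5)(18.178) = +1.155 V.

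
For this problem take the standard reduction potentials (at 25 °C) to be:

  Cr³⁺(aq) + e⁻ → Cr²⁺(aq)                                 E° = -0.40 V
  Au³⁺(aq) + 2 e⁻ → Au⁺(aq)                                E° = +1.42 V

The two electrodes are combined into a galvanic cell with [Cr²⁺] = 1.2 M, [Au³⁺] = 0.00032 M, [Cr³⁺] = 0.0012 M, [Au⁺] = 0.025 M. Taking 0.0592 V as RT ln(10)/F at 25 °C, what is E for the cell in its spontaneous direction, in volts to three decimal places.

Au³⁺/Au⁺ is the cathode (higher E°), Cr³⁺/Cr²⁺ the anode: E°cell = +1.42 − (-0.40) = +1.82 V, n = 2.
Overall: Au³⁺(aq) + 2 Cr²⁺(aq) → Au⁺(aq) + 2 Cr³⁺(aq)
Q = [Au⁺]·[Cr³⁺]^2 / ([Au³⁺]·[Cr²⁺]^2); log Q = -4.107.
E = E° − (0.0592/n) log Q = +1.82 − (0.0592/2)(-4.107) = +1.942 V.

+1.942 V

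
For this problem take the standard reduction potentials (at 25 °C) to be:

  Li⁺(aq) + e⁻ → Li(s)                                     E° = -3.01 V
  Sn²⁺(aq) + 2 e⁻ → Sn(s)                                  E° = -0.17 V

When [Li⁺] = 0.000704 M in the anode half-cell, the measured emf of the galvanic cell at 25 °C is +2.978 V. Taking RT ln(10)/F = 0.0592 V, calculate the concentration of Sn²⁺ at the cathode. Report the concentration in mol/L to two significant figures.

0.023 M

Sn²⁺/Sn is the cathode, Li⁺/Li the anode: E°cell = +2.84 V, n = 2.
Overall reaction: Sn²⁺(aq) + 2 Li(s) → Sn(s) + 2 Li⁺(aq); Q = [Li⁺]^2/[Sn²⁺]^1.
From E = E° − (0.0592/n) log Q: log Q = (E° − E)·n/0.0592 = (+2.84 − (+2.978))·2/0.0592 = -4.6622.
So 1·log[Sn²⁺] = 2·log(0.000704) − log Q = -6.3049 − (-4.6622) = -1.6427; [Sn²⁺] = 10^(-1.6427) ≈ 0.023 M.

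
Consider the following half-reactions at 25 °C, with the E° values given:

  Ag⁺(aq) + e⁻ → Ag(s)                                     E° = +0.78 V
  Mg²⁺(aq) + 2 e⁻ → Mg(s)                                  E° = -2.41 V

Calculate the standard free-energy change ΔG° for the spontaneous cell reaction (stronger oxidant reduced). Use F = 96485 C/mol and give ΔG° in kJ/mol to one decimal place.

-615.6 kJ/mol

Ag⁺/Ag (E° = +0.78 V) is the cathode; Mg²⁺/Mg (E° = -2.41 V) is the anode, so E°cell = +3.19 V.
Balancing electrons gives n = 2 (lcm of 1 and 2).
ΔG° = −nFE° = −(2)(96485)(+3.19) = -615,574 J = -615.6 kJ/mol.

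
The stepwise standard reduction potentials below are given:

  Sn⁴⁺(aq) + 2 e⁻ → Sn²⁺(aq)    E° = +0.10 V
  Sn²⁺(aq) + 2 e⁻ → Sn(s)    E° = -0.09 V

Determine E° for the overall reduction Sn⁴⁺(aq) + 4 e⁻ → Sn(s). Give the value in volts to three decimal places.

Adding the free-energy changes (−nFE°) of the two steps gives −n₃FE°₃ = −n₁FE°₁ − n₂FE°₂.
E°₃ = (2×+0.10 + 2×-0.09) / 4 = (+0.020) / 4 = +0.005 V.

+0.005 V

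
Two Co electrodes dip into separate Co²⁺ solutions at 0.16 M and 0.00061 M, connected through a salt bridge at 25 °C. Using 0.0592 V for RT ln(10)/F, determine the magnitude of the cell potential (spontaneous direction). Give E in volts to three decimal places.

For a concentration cell E°cell = 0. The 0.16 M side is the cathode (reduction is favoured where [Co²⁺] is higher).
With n = 2, E = −(0.0592/2) log([Co²⁺]ₐₙ/[Co²⁺]꜀ₐₜ) = −(0.0592/2) log(0.00061/0.16) = −(0.0592/2)(-2.419) = +0.072 V.

+0.072 V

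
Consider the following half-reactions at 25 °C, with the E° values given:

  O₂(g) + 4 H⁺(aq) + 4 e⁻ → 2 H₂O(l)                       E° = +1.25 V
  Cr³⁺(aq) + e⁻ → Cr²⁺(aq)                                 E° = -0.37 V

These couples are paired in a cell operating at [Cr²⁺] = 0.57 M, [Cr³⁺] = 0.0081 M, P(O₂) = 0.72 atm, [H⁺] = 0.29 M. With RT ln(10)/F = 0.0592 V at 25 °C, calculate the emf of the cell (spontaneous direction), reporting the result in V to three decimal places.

O₂/H₂O is the cathode (higher E°), Cr³⁺/Cr²⁺ the anode: E°cell = +1.25 − (-0.37) = +1.62 V, n = 4.
Overall: O₂(g) + 4 H⁺(aq) + 4 Cr²⁺(aq) → 2 H₂O(l) + 4 Cr³⁺(aq)
Q = [Cr³⁺]^4 / (P(O₂)·[H⁺]^4·[Cr²⁺]^4); log Q = -5.096.
E = E° − (0.0592/n) log Q = +1.62 − (0.0592/4)(-5.096) = +1.695 V.

+1.695 V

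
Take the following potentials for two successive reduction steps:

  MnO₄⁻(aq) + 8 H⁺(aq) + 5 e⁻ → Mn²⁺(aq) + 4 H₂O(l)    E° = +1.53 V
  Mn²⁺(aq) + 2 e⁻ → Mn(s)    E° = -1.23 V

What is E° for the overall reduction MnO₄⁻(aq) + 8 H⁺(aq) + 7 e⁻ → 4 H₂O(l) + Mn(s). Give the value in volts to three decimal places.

Adding the free-energy changes (−nFE°) of the two steps gives −n₃FE°₃ = −n₁FE°₁ − n₂FE°₂.
E°₃ = (5×+1.53 + 2×-1.23) / 7 = (+5.190) / 7 = +0.741 V.

+0.741 V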